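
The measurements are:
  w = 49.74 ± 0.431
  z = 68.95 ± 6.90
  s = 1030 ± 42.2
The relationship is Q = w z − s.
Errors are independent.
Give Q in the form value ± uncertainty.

2400 ± 347

Let p = w·z = 3430. δp/p = √((1·δw/w)² + (1·δz/z)²) = √(7.51e-05 + 0.0100) = 0.100, so δp = 344.
Q = p − s: δQ = √(δp² + δs²) = √(1.19e+05 + 1780) = 347
Q = 2400.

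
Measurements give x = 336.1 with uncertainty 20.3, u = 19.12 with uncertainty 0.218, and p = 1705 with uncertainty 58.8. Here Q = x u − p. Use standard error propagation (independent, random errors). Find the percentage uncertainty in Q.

8.46%

Let w = x·u = 6426. δw/w = √((1·δx/x)² + (1·δu/u)²) = √(0.00365 + 0.000130) = 0.0615, so δw = 395.
Q = w − p: δQ = √(δw² + δp²) = √(1.56e+05 + 3460) = 399
Q = 4721, so δQ/Q = 399/4721 = 0.0846.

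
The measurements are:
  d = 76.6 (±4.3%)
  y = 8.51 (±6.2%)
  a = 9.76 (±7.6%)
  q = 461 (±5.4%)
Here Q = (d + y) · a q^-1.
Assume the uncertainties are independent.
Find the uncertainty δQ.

0.182

Let u = d + y = 85.1. δu = √(δd² + δy²) = √(10.8 + 0.278) = 3.34, so δu/u = 0.0392.
Q is then a monomial in u, a, q:
δQ/Q = √((δu/u)² + (1·δa/a)² + (-1·δq/q)²) = √(0.00154 + 0.00578 + 0.00292) = 0.101
Q = 1.80, so δQ = 0.101 × 1.80 = 0.182.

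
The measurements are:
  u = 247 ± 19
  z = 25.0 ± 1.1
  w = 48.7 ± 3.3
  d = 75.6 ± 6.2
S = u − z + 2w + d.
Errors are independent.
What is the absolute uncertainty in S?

21.1

Absolute uncertainties add in quadrature for a linear combination:
  (δu)² = 361;  (δz)² = 1.21;  (2·δw)² = 43.6;  (δd)² = 38.4
δS = √(444) = 21.1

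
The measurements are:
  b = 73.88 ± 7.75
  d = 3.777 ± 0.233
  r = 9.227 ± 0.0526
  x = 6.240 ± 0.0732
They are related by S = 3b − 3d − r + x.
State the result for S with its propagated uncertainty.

207.3 ± 23.3

Sums and differences: (δS)² = Σ (cᵢ δxᵢ)².
  (3·δb)² = 541;  (3·δd)² = 0.489;  (δr)² = 0.00277;  (δx)² = 0.00536
δS = √(541) = 23.3
S = 207.3.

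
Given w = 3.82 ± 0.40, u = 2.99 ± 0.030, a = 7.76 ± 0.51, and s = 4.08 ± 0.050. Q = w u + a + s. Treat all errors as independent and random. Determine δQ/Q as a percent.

Let p = w·u = 11.4. δp/p = √((1·δw/w)² + (1·δu/u)²) = √(0.0110 + 0.000101) = 0.105, so δp = 1.20.
Q = p + a + s: δQ = √(δp² + δa² + δs²) = √(1.44 + 0.260 + 0.00250) = 1.31
Q = 23.3, so δQ/Q = 1.31/23.3 = 0.0562.

5.62%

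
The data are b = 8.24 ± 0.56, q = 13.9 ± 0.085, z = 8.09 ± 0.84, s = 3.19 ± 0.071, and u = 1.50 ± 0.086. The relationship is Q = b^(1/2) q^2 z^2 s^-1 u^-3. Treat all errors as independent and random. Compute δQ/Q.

0.273

Products/powers → add relative errors in quadrature, weighted by exponent:
  (½·δb/b)² = (0.5×0.0680)² = 0.00115;  (2·δq/q)² = (2×0.00612)² = 0.000150;  (2·δz/z)² = (2×0.104)² = 0.0431;  (-1·δs/s)² = (-1×0.0223)² = 0.000495;  (-3·δu/u)² = (-3×0.0573)² = 0.0296
δQ/Q = √(0.0745) = 0.273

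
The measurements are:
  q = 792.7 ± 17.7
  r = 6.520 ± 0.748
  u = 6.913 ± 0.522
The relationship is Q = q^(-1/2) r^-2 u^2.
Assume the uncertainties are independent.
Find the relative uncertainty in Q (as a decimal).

0.275

Relative error in a monomial: (δQ/Q)² = Σ (nᵢ · δxᵢ/xᵢ)².
  (−½·δq/q)² = (-0.5×0.0223)² = 0.000125;  (-2·δr/r)² = (-2×0.115)² = 0.0526;  (2·δu/u)² = (2×0.0755)² = 0.0228
δQ/Q = √(0.0756) = 0.275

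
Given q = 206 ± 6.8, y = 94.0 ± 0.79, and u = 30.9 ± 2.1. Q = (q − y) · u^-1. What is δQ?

Let w = q − y = 112. δw = √(δq² + δy²) = √(46.2 + 0.624) = 6.85, so δw/w = 0.0611.
Q is then a monomial in w, u:
δQ/Q = √((δw/w)² + (-1·δu/u)²) = √(0.00374 + 0.00462) = 0.0914
Q = 3.62, so δQ = 0.0914 × 3.62 = 0.331.

0.331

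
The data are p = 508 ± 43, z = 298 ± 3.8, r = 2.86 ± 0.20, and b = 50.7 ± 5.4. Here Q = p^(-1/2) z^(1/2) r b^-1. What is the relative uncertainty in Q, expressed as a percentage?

Since Q is a product/quotient, work with relative uncertainties:
  (−½·δp/p)² = (-0.5×0.0846)² = 0.00179;  (½·δz/z)² = (0.5×0.0128)² = 4.07e-05;  (1·δr/r)² = (1×0.0699)² = 0.00489;  (-1·δb/b)² = (-1×0.107)² = 0.0113
δQ/Q = √(0.0181) = 0.134

13.4%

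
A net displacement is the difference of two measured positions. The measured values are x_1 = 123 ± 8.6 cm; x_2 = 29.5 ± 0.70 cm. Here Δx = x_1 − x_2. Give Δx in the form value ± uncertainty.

Δx is a linear combination, so absolute uncertainties add in quadrature:
  (δx_1)² = 74.0;  (δx_2)² = 0.490
δΔx = √(74.4) = 8.63 cm
Δx = 93.5 cm.

93.5 ± 8.63 cm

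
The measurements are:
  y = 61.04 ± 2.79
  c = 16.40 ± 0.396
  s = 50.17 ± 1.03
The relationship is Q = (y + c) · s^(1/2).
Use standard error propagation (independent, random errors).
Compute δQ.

Let u = y + c = 77.44. δu = √(δy² + δc²) = √(7.78 + 0.157) = 2.82, so δu/u = 0.0364.
Q is then a monomial in u, s:
δQ/Q = √((δu/u)² + (½·δs/s)²) = √(0.00132 + 0.000105) = 0.0378
Q = 548.5, so δQ = 0.0378 × 548.5 = 20.7.

20.7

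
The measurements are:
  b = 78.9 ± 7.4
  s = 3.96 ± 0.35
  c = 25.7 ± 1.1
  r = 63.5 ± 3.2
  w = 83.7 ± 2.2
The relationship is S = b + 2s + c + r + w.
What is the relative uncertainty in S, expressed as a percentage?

Absolute uncertainties add in quadrature for a linear combination:
  (δb)² = 54.8;  (2·δs)² = 0.490;  (δc)² = 1.21;  (δr)² = 10.2;  (δw)² = 4.84
δS = √(71.5) = 8.46
S = 260, so δS/S = 8.46/260 = 0.0326.

3.26%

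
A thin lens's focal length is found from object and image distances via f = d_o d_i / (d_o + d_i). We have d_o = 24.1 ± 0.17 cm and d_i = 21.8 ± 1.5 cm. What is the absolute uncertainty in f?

∂f/∂d_o = (d_i/(d_o+d_i))² = 0.226;  ∂f/∂d_i = (d_o/(d_o+d_i))² = 0.276
δf = √((∂f/∂d_o · δd_o)² + (∂f/∂d_i · δd_i)²) = √(0.00147 + 0.171) = 0.415 cm

0.415 cm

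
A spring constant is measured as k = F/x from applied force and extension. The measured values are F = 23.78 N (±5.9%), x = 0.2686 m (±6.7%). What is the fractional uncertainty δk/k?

k is a product of powers, so relative uncertainties combine in quadrature:
  (1·δF/F)² = (1×0.0590)² = 0.00348;  (-1·δx/x)² = (-1×0.0670)² = 0.00449
δk/k = √(0.00797) = 0.0893

0.0893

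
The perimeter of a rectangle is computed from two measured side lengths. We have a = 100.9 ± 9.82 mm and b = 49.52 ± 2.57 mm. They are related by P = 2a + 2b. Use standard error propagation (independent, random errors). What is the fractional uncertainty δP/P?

P is a linear combination, so absolute uncertainties add in quadrature:
  (2·δa)² = 386;  (2·δb)² = 26.4
δP = √(412) = 20.3 mm
P = 300.8 mm, so δP/P = 20.3/300.8 = 0.0675.

0.0675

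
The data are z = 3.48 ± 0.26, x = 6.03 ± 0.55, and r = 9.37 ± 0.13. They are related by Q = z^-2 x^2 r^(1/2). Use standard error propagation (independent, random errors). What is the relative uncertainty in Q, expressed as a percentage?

Since Q is a product/quotient, work with relative uncertainties:
  (-2·δz/z)² = (-2×0.0747)² = 0.0223;  (2·δx/x)² = (2×0.0912)² = 0.0333;  (½·δr/r)² = (0.5×0.0139)² = 4.81e-05
δQ/Q = √(0.0557) = 0.236

23.6%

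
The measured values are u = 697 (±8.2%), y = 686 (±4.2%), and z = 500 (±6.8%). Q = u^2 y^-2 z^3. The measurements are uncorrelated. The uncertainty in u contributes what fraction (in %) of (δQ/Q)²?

(δQ/Q)² = (2·δu/u)² + (-2·δy/y)² + (3·δz/z)²
  u term: (2×0.0820)² = 0.0269
  y term: (-2×0.0420)² = 0.00706
  z term: (3×0.0680)² = 0.0416
Total = 0.0756. Share from u = 0.0269/0.0756 = 0.356.

35.6%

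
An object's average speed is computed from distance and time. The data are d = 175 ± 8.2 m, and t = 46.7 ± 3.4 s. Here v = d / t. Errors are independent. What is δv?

0.324 m/s

Since v is a product/quotient, work with relative uncertainties:
  (1·δd/d)² = (1×0.0469)² = 0.00220;  (-1·δt/t)² = (-1×0.0728)² = 0.00530
δv/v = √(0.00750) = 0.0866
v = 3.75 m/s, so δv = 0.0866 × 3.75 = 0.324 m/s.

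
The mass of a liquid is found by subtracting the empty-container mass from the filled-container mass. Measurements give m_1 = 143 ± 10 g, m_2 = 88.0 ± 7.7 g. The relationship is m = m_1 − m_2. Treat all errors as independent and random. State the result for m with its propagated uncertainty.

Absolute uncertainties add in quadrature for a linear combination:
  (δm_1)² = 100;  (δm_2)² = 59.3
δm = √(159) = 12.6 g
m = 55.0 g.

55.0 ± 12.6 g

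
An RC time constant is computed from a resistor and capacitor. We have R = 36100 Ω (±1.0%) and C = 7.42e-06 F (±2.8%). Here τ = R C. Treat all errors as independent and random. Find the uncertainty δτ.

0.00796 s

Relative error in a monomial: (δτ/τ)² = Σ (nᵢ · δxᵢ/xᵢ)².
  (1·δR/R)² = (1×0.0100)² = 0.000100;  (1·δC/C)² = (1×0.0280)² = 0.000784
δτ/τ = √(0.000884) = 0.0297
τ = 0.268 s, so δτ = 0.0297 × 0.268 = 0.00796 s.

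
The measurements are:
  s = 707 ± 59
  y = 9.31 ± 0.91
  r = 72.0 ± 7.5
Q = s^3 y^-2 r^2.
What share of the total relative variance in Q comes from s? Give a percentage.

(δQ/Q)² = (3·δs/s)² + (-2·δy/y)² + (2·δr/r)²
  s term: (3×0.0835)² = 0.0627
  y term: (-2×0.0977)² = 0.0382
  r term: (2×0.104)² = 0.0434
Total = 0.144. Share from s = 0.0627/0.144 = 0.434.

43.4%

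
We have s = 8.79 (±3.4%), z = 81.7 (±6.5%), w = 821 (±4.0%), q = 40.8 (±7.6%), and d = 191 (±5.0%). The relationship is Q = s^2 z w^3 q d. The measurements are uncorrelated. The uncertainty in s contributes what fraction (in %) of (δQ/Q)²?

(δQ/Q)² = (2·δs/s)² + (1·δz/z)² + (3·δw/w)² + (1·δq/q)² + (1·δd/d)²
  s term: (2×0.0340)² = 0.00462
  z term: (1×0.0650)² = 0.00423
  w term: (3×0.0400)² = 0.0144
  q term: (1×0.0760)² = 0.00578
  d term: (1×0.0500)² = 0.00250
Total = 0.0315. Share from s = 0.00462/0.0315 = 0.147.

14.7%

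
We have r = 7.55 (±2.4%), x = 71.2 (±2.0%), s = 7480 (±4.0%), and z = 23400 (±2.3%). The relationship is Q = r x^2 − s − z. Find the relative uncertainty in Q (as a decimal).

Let p = r·x^2 = 38300. δp/p = √((1·δr/r)² + (2·δx/x)²) = √(0.000576 + 0.00160) = 0.0466, so δp = 1790.
Q = p − s − z: δQ = √(δp² + δs² + δz²) = √(3.19e+06 + 89500 + 2.9e+05) = 1890
Q = 7390, so δQ/Q = 1890/7390 = 0.255.

0.255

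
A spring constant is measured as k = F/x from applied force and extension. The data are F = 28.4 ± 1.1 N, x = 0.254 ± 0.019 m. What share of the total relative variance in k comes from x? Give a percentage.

(δk/k)² = (1·δF/F)² + (-1·δx/x)²
  F term: (1×0.0387)² = 0.00150
  x term: (-1×0.0748)² = 0.00560
Total = 0.00710. Share from x = 0.00560/0.00710 = 0.789.

78.9%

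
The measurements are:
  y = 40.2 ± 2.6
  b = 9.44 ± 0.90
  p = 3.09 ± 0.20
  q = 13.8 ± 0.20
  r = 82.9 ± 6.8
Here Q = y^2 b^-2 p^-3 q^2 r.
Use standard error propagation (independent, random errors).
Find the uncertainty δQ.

Products/powers → add relative errors in quadrature, weighted by exponent:
  (2·δy/y)² = (2×0.0647)² = 0.0167;  (-2·δb/b)² = (-2×0.0953)² = 0.0364;  (-3·δp/p)² = (-3×0.0647)² = 0.0377;  (2·δq/q)² = (2×0.0145)² = 0.000840;  (1·δr/r)² = (1×0.0820)² = 0.00673
δQ/Q = √(0.0984) = 0.314
Q = 9700, so δQ = 0.314 × 9700 = 3040.

3040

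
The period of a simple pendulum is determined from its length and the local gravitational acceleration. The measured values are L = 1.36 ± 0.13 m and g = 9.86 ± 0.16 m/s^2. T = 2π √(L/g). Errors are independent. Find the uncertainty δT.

0.113 s

Relative error in a monomial: (δT/T)² = Σ (nᵢ · δxᵢ/xᵢ)².
  (½·δL/L)² = (0.5×0.0956)² = 0.00228;  (−½·δg/g)² = (-0.5×0.0162)² = 6.58e-05
δT/T = √(0.00235) = 0.0485
T = 2.33 s, so δT = 0.0485 × 2.33 = 0.113 s.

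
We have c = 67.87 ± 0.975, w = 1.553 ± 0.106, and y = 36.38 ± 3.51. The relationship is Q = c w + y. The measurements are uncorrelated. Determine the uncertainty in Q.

Let p = c·w = 105.4. δp/p = √((1·δc/c)² + (1·δw/w)²) = √(0.000206 + 0.00466) = 0.0698, so δp = 7.35.
Q = p + y: δQ = √(δp² + δy²) = √(54.0 + 12.3) = 8.15

8.15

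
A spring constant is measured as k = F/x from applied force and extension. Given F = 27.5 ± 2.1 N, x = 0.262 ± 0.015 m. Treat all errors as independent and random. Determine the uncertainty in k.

10.0 N/m

Products/powers → add relative errors in quadrature, weighted by exponent:
  (1·δF/F)² = (1×0.0764)² = 0.00583;  (-1·δx/x)² = (-1×0.0573)² = 0.00328
δk/k = √(0.00911) = 0.0954
k = 105 N/m, so δk = 0.0954 × 105 = 10.0 N/m.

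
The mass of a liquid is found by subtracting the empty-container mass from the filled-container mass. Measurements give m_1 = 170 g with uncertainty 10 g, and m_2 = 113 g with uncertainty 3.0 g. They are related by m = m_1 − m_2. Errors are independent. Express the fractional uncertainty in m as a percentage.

Sums and differences: (δm)² = Σ (cᵢ δxᵢ)².
  (δm_1)² = 100;  (δm_2)² = 9.00
δm = √(109) = 10.4 g
m = 57.0 g, so δm/m = 10.4/57.0 = 0.183.

18.3%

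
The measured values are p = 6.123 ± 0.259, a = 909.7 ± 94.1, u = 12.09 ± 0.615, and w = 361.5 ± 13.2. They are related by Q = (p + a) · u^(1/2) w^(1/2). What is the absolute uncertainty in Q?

6500

Let h = p + a = 915.8. δh = √(δp² + δa²) = √(0.0671 + 8850) = 94.1, so δh/h = 0.103.
Q is then a monomial in h, u, w:
δQ/Q = √((δh/h)² + (½·δu/u)² + (½·δw/w)²) = √(0.0106 + 0.000647 + 0.000333) = 0.107
Q = 60550, so δQ = 0.107 × 60550 = 6500.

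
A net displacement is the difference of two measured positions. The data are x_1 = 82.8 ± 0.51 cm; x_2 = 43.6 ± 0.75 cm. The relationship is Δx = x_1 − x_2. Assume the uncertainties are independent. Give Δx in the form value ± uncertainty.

39.2 ± 0.907 cm

Each term contributes (cᵢ δxᵢ)² to (δΔx)²:
  (δx_1)² = 0.260;  (δx_2)² = 0.562
δΔx = √(0.823) = 0.907 cm
Δx = 39.2 cm.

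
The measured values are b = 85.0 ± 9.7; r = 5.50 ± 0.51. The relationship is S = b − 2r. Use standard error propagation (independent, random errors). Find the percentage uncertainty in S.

13.2%

S is a linear combination, so absolute uncertainties add in quadrature:
  (δb)² = 94.1;  (2·δr)² = 1.04
δS = √(95.1) = 9.75
S = 74.0, so δS/S = 9.75/74.0 = 0.132.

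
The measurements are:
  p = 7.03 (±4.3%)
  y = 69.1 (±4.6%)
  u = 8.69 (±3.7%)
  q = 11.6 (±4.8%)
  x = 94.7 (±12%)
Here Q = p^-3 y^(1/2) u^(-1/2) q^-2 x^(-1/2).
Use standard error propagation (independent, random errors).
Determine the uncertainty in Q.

1.08e-06

Q is a product of powers, so relative uncertainties combine in quadrature:
  (-3·δp/p)² = (-3×0.0430)² = 0.0166;  (½·δy/y)² = (0.5×0.0460)² = 0.000529;  (−½·δu/u)² = (-0.5×0.0370)² = 0.000342;  (-2·δq/q)² = (-2×0.0480)² = 0.00922;  (−½·δx/x)² = (-0.5×0.120)² = 0.00360
δQ/Q = √(0.0303) = 0.174
Q = 6.2e-06, so δQ = 0.174 × 6.2e-06 = 1.08e-06.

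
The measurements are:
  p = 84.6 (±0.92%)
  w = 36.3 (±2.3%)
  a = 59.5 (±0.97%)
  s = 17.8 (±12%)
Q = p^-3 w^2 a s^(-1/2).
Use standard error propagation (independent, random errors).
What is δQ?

Q is a product of powers, so relative uncertainties combine in quadrature:
  (-3·δp/p)² = (-3×0.00920)² = 0.000762;  (2·δw/w)² = (2×0.0230)² = 0.00212;  (1·δa/a)² = (1×0.00970)² = 9.41e-05;  (−½·δs/s)² = (-0.5×0.120)² = 0.00360
δQ/Q = √(0.00657) = 0.0811
Q = 0.0307, so δQ = 0.0811 × 0.0307 = 0.00249.

0.00249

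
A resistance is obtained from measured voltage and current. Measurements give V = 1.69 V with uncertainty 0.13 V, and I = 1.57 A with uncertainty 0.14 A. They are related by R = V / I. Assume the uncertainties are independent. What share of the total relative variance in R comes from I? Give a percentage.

57.3%

(δR/R)² = (1·δV/V)² + (-1·δI/I)²
  V term: (1×0.0769)² = 0.00592
  I term: (-1×0.0892)² = 0.00795
Total = 0.0139. Share from I = 0.00795/0.0139 = 0.573.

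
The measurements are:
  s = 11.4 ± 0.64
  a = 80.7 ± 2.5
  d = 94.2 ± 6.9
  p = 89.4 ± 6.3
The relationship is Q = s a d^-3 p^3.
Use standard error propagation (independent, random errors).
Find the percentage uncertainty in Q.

For a monomial Q ∝ s, a, d^-3, p^3, fractional errors add in quadrature:
  (1·δs/s)² = (1×0.0561)² = 0.00315;  (1·δa/a)² = (1×0.0310)² = 0.000960;  (-3·δd/d)² = (-3×0.0732)² = 0.0483;  (3·δp/p)² = (3×0.0705)² = 0.0447
δQ/Q = √(0.0971) = 0.312

31.2%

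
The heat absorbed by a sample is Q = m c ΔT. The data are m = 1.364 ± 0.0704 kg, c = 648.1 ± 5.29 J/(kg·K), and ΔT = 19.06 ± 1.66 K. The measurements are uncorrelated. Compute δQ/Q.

Relative error in a monomial: (δQ/Q)² = Σ (nᵢ · δxᵢ/xᵢ)².
  (1·δm/m)² = (1×0.0516)² = 0.00266;  (1·δc/c)² = (1×0.00816)² = 6.66e-05;  (1·δΔT/ΔT)² = (1×0.0871)² = 0.00759
δQ/Q = √(0.0103) = 0.102

0.102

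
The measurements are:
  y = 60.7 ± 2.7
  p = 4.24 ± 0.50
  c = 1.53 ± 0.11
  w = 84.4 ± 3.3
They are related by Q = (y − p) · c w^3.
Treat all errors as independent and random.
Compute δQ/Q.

0.146

Let u = y − p = 56.5. δu = √(δy² + δp²) = √(7.29 + 0.250) = 2.75, so δu/u = 0.0486.
Q is then a monomial in u, c, w:
δQ/Q = √((δu/u)² + (1·δc/c)² + (3·δw/w)²) = √(0.00237 + 0.00517 + 0.0138) = 0.146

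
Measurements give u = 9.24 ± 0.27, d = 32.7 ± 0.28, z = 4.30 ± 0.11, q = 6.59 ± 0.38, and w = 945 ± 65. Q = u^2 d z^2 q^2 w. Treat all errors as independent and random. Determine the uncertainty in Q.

Relative error in a monomial: (δQ/Q)² = Σ (nᵢ · δxᵢ/xᵢ)².
  (2·δu/u)² = (2×0.0292)² = 0.00342;  (1·δd/d)² = (1×0.00856)² = 7.33e-05;  (2·δz/z)² = (2×0.0256)² = 0.00262;  (2·δq/q)² = (2×0.0577)² = 0.0133;  (1·δw/w)² = (1×0.0688)² = 0.00473
δQ/Q = √(0.0241) = 0.155
Q = 2.12e+09, so δQ = 0.155 × 2.12e+09 = 3.29e+08.

3.29e+08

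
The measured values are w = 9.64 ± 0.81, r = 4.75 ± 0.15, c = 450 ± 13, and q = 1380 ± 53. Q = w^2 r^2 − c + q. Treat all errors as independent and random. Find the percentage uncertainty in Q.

12.6%

Let p = w^2·r^2 = 2100. δp/p = √((2·δw/w)² + (2·δr/r)²) = √(0.0282 + 0.00399) = 0.180, so δp = 376.
Q = p − c + q: δQ = √(δp² + δc² + δq²) = √(1.42e+05 + 169 + 2810) = 380
Q = 3030, so δQ/Q = 380/3030 = 0.126.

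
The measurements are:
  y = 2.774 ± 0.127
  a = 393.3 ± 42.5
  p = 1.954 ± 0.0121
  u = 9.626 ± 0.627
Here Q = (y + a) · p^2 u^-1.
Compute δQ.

Let w = y + a = 396.1. δw = √(δy² + δa²) = √(0.0161 + 1810) = 42.5, so δw/w = 0.107.
Q is then a monomial in w, p, u:
δQ/Q = √((δw/w)² + (2·δp/p)² + (-1·δu/u)²) = √(0.0115 + 0.000153 + 0.00424) = 0.126
Q = 157.1, so δQ = 0.126 × 157.1 = 19.8.

19.8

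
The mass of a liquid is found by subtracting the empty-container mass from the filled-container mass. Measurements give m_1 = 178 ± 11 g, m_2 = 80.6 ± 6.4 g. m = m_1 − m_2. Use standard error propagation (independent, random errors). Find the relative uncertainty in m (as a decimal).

Each term contributes (cᵢ δxᵢ)² to (δm)²:
  (δm_1)² = 121;  (δm_2)² = 41.0
δm = √(162) = 12.7 g
m = 97.4 g, so δm/m = 12.7/97.4 = 0.131.

0.131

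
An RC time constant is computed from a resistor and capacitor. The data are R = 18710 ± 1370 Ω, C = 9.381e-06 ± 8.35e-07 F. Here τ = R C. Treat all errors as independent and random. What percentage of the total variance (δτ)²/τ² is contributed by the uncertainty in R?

(δτ/τ)² = (1·δR/R)² + (1·δC/C)²
  R term: (1×0.0732)² = 0.00536
  C term: (1×0.0890)² = 0.00792
Total = 0.0133. Share from R = 0.00536/0.0133 = 0.404.

40.4%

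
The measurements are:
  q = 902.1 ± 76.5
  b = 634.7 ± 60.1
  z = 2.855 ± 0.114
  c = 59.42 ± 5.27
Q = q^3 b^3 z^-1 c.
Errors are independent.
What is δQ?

1.54e+18

For a monomial Q ∝ q^3, b^3, z^-1, c, fractional errors add in quadrature:
  (3·δq/q)² = (3×0.0848)² = 0.0647;  (3·δb/b)² = (3×0.0947)² = 0.0807;  (-1·δz/z)² = (-1×0.0399)² = 0.00159;  (1·δc/c)² = (1×0.0887)² = 0.00787
δQ/Q = √(0.155) = 0.394
Q = 3.907e+18, so δQ = 0.394 × 3.907e+18 = 1.54e+18.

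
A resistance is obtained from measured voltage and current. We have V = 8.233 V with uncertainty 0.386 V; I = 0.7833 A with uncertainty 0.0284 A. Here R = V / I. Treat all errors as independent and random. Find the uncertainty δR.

0.623 Ω

Since R is a product/quotient, work with relative uncertainties:
  (1·δV/V)² = (1×0.0469)² = 0.00220;  (-1·δI/I)² = (-1×0.0363)² = 0.00131
δR/R = √(0.00351) = 0.0593
R = 10.51 Ω, so δR = 0.0593 × 10.51 = 0.623 Ω.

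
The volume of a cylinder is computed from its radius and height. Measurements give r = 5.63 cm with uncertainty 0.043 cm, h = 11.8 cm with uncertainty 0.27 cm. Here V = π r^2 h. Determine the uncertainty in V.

32.3 cm^3

Each factor contributes (exponent × relative error)² to (δV/V)²:
  (2·δr/r)² = (2×0.00764)² = 0.000233;  (1·δh/h)² = (1×0.0229)² = 0.000524
δV/V = √(0.000757) = 0.0275
V = 1180 cm^3, so δV = 0.0275 × 1180 = 32.3 cm^3.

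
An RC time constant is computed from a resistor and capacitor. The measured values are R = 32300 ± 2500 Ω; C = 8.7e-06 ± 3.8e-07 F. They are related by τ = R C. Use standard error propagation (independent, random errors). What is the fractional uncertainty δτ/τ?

0.0889

For a monomial τ ∝ R, C, fractional errors add in quadrature:
  (1·δR/R)² = (1×0.0774)² = 0.00599;  (1·δC/C)² = (1×0.0437)² = 0.00191
δτ/τ = √(0.00790) = 0.0889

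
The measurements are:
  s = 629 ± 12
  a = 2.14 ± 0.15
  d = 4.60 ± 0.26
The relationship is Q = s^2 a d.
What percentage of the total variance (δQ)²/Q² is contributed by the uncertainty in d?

33.4%

(δQ/Q)² = (2·δs/s)² + (1·δa/a)² + (1·δd/d)²
  s term: (2×0.0191)² = 0.00146
  a term: (1×0.0701)² = 0.00491
  d term: (1×0.0565)² = 0.00319
Total = 0.00956. Share from d = 0.00319/0.00956 = 0.334.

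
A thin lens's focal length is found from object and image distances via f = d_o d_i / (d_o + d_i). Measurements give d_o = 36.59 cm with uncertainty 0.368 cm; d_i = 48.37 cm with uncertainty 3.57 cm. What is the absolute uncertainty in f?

0.673 cm

∂f/∂d_o = (d_i/(d_o+d_i))² = 0.324;  ∂f/∂d_i = (d_o/(d_o+d_i))² = 0.185
δf = √((∂f/∂d_o · δd_o)² + (∂f/∂d_i · δd_i)²) = √(0.0142 + 0.438) = 0.673 cm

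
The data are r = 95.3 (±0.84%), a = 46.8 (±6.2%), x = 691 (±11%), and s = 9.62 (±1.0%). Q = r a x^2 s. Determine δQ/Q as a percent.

Relative error in a monomial: (δQ/Q)² = Σ (nᵢ · δxᵢ/xᵢ)².
  (1·δr/r)² = (1×0.00840)² = 7.06e-05;  (1·δa/a)² = (1×0.0620)² = 0.00384;  (2·δx/x)² = (2×0.110)² = 0.0484;  (1·δs/s)² = (1×0.0100)² = 0.000100
δQ/Q = √(0.0524) = 0.229

22.9%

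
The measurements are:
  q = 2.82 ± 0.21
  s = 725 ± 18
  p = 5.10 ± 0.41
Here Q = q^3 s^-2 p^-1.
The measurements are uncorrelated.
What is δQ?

Q is a product of powers, so relative uncertainties combine in quadrature:
  (3·δq/q)² = (3×0.0745)² = 0.0499;  (-2·δs/s)² = (-2×0.0248)² = 0.00247;  (-1·δp/p)² = (-1×0.0804)² = 0.00646
δQ/Q = √(0.0588) = 0.243
Q = 8.37e-06, so δQ = 0.243 × 8.37e-06 = 2.03e-06.

2.03e-06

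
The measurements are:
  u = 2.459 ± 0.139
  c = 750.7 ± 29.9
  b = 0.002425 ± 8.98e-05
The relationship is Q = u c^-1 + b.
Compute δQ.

Let p = u·c^-1 = 0.003276. δp/p = √((1·δu/u)² + (-1·δc/c)²) = √(0.00320 + 0.00159) = 0.0691, so δp = 0.000227.
Q = p + b: δQ = √(δp² + δb²) = √(5.13e-08 + 8.06e-09) = 0.000244

0.000244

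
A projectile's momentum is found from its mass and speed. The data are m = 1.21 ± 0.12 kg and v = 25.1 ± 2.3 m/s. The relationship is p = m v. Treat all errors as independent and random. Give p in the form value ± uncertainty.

p is a product of powers, so relative uncertainties combine in quadrature:
  (1·δm/m)² = (1×0.0992)² = 0.00984;  (1·δv/v)² = (1×0.0916)² = 0.00840
δp/p = √(0.0182) = 0.135
p = 30.4 kg·m/s, so δp = 0.135 × 30.4 = 4.10 kg·m/s.

30.4 ± 4.10 kg·m/s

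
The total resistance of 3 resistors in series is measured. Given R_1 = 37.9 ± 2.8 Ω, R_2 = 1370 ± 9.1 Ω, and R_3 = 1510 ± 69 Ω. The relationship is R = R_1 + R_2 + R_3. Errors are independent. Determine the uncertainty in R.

69.7 Ω

Sums and differences: (δR)² = Σ (cᵢ δxᵢ)².
  (δR_1)² = 7.84;  (δR_2)² = 82.8;  (δR_3)² = 4760
δR = √(4850) = 69.7 Ω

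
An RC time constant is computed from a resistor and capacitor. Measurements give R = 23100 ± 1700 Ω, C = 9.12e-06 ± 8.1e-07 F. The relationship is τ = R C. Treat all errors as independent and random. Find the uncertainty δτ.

Relative error in a monomial: (δτ/τ)² = Σ (nᵢ · δxᵢ/xᵢ)².
  (1·δR/R)² = (1×0.0736)² = 0.00542;  (1·δC/C)² = (1×0.0888)² = 0.00789
δτ/τ = √(0.0133) = 0.115
τ = 0.211 s, so δτ = 0.115 × 0.211 = 0.0243 s.

0.0243 s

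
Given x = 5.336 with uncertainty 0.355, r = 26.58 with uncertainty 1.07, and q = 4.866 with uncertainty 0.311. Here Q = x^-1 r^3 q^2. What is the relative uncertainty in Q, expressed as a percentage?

Relative error in a monomial: (δQ/Q)² = Σ (nᵢ · δxᵢ/xᵢ)².
  (-1·δx/x)² = (-1×0.0665)² = 0.00443;  (3·δr/r)² = (3×0.0403)² = 0.0146;  (2·δq/q)² = (2×0.0639)² = 0.0163
δQ/Q = √(0.0354) = 0.188

18.8%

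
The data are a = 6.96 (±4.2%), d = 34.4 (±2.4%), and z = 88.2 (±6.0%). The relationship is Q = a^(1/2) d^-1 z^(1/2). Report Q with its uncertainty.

0.720 ± 0.0315

Each factor contributes (exponent × relative error)² to (δQ/Q)²:
  (½·δa/a)² = (0.5×0.0420)² = 0.000441;  (-1·δd/d)² = (-1×0.0240)² = 0.000576;  (½·δz/z)² = (0.5×0.0600)² = 0.000900
δQ/Q = √(0.00192) = 0.0438
Q = 0.720, so δQ = 0.0438 × 0.720 = 0.0315.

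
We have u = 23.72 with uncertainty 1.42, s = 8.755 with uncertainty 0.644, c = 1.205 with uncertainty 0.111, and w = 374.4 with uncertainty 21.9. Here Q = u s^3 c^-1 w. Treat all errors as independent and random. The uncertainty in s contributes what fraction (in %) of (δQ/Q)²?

75.9%

(δQ/Q)² = (1·δu/u)² + (3·δs/s)² + (-1·δc/c)² + (1·δw/w)²
  u term: (1×0.0599)² = 0.00358
  s term: (3×0.0736)² = 0.0487
  c term: (-1×0.0921)² = 0.00849
  w term: (1×0.0585)² = 0.00342
Total = 0.0642. Share from s = 0.0487/0.0642 = 0.759.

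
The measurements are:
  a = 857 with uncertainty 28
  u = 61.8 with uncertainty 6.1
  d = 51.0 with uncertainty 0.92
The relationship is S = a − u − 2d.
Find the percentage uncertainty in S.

Each term contributes (cᵢ δxᵢ)² to (δS)²:
  (δa)² = 784;  (δu)² = 37.2;  (2·δd)² = 3.39
δS = √(825) = 28.7
S = 693, so δS/S = 28.7/693 = 0.0414.

4.14%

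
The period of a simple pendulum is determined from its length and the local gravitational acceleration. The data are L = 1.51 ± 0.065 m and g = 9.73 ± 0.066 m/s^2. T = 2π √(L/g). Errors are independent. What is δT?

T is a product of powers, so relative uncertainties combine in quadrature:
  (½·δL/L)² = (0.5×0.0430)² = 0.000463;  (−½·δg/g)² = (-0.5×0.00678)² = 1.15e-05
δT/T = √(0.000475) = 0.0218
T = 2.48 s, so δT = 0.0218 × 2.48 = 0.0539 s.

0.0539 s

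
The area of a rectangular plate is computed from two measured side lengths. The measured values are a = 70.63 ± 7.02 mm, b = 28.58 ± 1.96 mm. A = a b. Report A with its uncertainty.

A is a product of powers, so relative uncertainties combine in quadrature:
  (1·δa/a)² = (1×0.0994)² = 0.00988;  (1·δb/b)² = (1×0.0686)² = 0.00470
δA/A = √(0.0146) = 0.121
A = 2019 mm^2, so δA = 0.121 × 2019 = 244 mm^2.

2019 ± 244 mm^2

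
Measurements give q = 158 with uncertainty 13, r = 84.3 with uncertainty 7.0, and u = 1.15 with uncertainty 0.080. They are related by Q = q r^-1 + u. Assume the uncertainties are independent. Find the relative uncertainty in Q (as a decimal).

0.0771

Let p = q·r^-1 = 1.87. δp/p = √((1·δq/q)² + (-1·δr/r)²) = √(0.00677 + 0.00690) = 0.117, so δp = 0.219.
Q = p + u: δQ = √(δp² + δu²) = √(0.0480 + 0.00640) = 0.233
Q = 3.02, so δQ/Q = 0.233/3.02 = 0.0771.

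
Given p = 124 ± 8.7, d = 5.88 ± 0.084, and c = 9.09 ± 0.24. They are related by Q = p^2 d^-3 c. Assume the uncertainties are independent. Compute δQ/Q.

Each factor contributes (exponent × relative error)² to (δQ/Q)²:
  (2·δp/p)² = (2×0.0702)² = 0.0197;  (-3·δd/d)² = (-3×0.0143)² = 0.00184;  (1·δc/c)² = (1×0.0264)² = 0.000697
δQ/Q = √(0.0222) = 0.149

0.149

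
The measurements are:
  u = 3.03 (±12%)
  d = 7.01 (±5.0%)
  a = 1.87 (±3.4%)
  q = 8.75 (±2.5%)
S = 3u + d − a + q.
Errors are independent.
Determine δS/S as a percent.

5.08%

For a sum/difference, combine absolute errors in quadrature:
  (3·δu)² = 1.19;  (δd)² = 0.123;  (δa)² = 0.00404;  (δq)² = 0.0479
δS = √(1.36) = 1.17
S = 23.0, so δS/S = 1.17/23.0 = 0.0508.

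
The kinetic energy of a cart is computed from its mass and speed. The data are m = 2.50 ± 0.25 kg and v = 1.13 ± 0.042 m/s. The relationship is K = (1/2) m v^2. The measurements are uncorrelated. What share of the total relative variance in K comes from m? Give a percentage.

(δK/K)² = (1·δm/m)² + (2·δv/v)²
  m term: (1×0.100)² = 0.0100
  v term: (2×0.0372)² = 0.00553
Total = 0.0155. Share from m = 0.0100/0.0155 = 0.644.

64.4%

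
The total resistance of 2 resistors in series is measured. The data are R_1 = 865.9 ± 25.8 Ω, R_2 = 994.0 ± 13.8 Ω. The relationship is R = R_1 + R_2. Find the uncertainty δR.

Absolute uncertainties add in quadrature for a linear combination:
  (δR_1)² = 666;  (δR_2)² = 190
δR = √(856) = 29.3 Ω

29.3 Ω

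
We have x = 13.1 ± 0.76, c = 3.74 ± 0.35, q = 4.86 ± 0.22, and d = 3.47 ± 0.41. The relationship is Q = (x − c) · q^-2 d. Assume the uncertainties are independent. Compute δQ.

0.239

Let u = x − c = 9.36. δu = √(δx² + δc²) = √(0.578 + 0.122) = 0.837, so δu/u = 0.0894.
Q is then a monomial in u, q, d:
δQ/Q = √((δu/u)² + (-2·δq/q)² + (1·δd/d)²) = √(0.00799 + 0.00820 + 0.0140) = 0.174
Q = 1.38, so δQ = 0.174 × 1.38 = 0.239.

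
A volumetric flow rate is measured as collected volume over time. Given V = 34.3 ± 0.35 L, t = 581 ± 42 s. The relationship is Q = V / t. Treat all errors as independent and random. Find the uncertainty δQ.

Q is a product of powers, so relative uncertainties combine in quadrature:
  (1·δV/V)² = (1×0.0102)² = 0.000104;  (-1·δt/t)² = (-1×0.0723)² = 0.00523
δQ/Q = √(0.00533) = 0.0730
Q = 0.0590 L/s, so δQ = 0.0730 × 0.0590 = 0.00431 L/s.

0.00431 L/s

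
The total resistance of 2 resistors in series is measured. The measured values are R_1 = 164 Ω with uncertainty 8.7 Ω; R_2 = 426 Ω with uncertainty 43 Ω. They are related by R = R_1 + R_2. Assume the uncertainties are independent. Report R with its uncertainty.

Sums and differences: (δR)² = Σ (cᵢ δxᵢ)².
  (δR_1)² = 75.7;  (δR_2)² = 1850
δR = √(1920) = 43.9 Ω
R = 590 Ω.

590 ± 43.9 Ω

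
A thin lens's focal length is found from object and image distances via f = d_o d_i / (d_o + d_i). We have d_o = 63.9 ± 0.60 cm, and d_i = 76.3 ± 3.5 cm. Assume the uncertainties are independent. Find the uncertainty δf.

0.748 cm

∂f/∂d_o = (d_i/(d_o+d_i))² = 0.296;  ∂f/∂d_i = (d_o/(d_o+d_i))² = 0.208
δf = √((∂f/∂d_o · δd_o)² + (∂f/∂d_i · δd_i)²) = √(0.0316 + 0.529) = 0.748 cm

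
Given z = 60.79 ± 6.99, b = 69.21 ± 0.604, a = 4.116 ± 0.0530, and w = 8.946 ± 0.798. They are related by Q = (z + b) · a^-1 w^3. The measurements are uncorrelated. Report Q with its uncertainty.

Let u = z + b = 130.0. δu = √(δz² + δb²) = √(48.9 + 0.365) = 7.02, so δu/u = 0.0540.
Q is then a monomial in u, a, w:
δQ/Q = √((δu/u)² + (-1·δa/a)² + (3·δw/w)²) = √(0.00291 + 0.000166 + 0.0716) = 0.273
Q = 22610, so δQ = 0.273 × 22610 = 6180.

22610 ± 6180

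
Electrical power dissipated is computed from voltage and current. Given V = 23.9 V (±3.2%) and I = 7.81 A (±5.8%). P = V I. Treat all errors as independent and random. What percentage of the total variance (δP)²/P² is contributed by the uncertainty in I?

(δP/P)² = (1·δV/V)² + (1·δI/I)²
  V term: (1×0.0320)² = 0.00102
  I term: (1×0.0580)² = 0.00336
Total = 0.00439. Share from I = 0.00336/0.00439 = 0.767.

76.7%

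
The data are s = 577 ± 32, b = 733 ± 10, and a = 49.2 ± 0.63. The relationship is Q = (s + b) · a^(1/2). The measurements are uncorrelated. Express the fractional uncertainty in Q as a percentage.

Let u = s + b = 1310. δu = √(δs² + δb²) = √(1020 + 100) = 33.5, so δu/u = 0.0256.
Q is then a monomial in u, a:
δQ/Q = √((δu/u)² + (½·δa/a)²) = √(0.000655 + 4.1e-05) = 0.0264

2.64%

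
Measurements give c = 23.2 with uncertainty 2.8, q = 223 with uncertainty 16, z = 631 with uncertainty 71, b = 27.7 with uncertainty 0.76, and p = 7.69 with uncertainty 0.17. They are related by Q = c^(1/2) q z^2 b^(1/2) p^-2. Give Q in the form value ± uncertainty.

(3.81 ± 0.944) × 10^7

Relative error in a monomial: (δQ/Q)² = Σ (nᵢ · δxᵢ/xᵢ)².
  (½·δc/c)² = (0.5×0.121)² = 0.00364;  (1·δq/q)² = (1×0.0717)² = 0.00515;  (2·δz/z)² = (2×0.113)² = 0.0506;  (½·δb/b)² = (0.5×0.0274)² = 0.000188;  (-2·δp/p)² = (-2×0.0221)² = 0.00195
δQ/Q = √(0.0616) = 0.248
Q = 3.81e+07, so δQ = 0.248 × 3.81e+07 = 9.44e+06.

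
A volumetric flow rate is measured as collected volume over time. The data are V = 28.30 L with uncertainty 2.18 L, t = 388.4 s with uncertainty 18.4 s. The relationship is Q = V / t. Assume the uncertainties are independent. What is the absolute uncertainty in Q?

Since Q is a product/quotient, work with relative uncertainties:
  (1·δV/V)² = (1×0.0770)² = 0.00593;  (-1·δt/t)² = (-1×0.0474)² = 0.00224
δQ/Q = √(0.00818) = 0.0904
Q = 0.07286 L/s, so δQ = 0.0904 × 0.07286 = 0.00659 L/s.

0.00659 L/s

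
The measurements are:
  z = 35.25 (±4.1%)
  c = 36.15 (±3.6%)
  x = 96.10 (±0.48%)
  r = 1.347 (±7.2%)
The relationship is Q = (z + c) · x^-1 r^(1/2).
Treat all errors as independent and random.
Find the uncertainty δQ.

Let u = z + c = 71.40. δu = √(δz² + δc²) = √(2.09 + 1.69) = 1.94, so δu/u = 0.0272.
Q is then a monomial in u, x, r:
δQ/Q = √((δu/u)² + (-1·δx/x)² + (½·δr/r)²) = √(0.000742 + 2.3e-05 + 0.00130) = 0.0454
Q = 0.8623, so δQ = 0.0454 × 0.8623 = 0.0391.

0.0391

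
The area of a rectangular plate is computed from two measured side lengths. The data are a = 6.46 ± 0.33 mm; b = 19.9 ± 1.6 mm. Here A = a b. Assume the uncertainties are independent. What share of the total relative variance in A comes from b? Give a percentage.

(δA/A)² = (1·δa/a)² + (1·δb/b)²
  a term: (1×0.0511)² = 0.00261
  b term: (1×0.0804)² = 0.00646
Total = 0.00907. Share from b = 0.00646/0.00907 = 0.712.

71.2%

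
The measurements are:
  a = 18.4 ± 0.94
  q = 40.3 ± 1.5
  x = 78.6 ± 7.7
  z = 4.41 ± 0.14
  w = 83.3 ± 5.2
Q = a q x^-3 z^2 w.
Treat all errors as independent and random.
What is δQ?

0.776

Relative error in a monomial: (δQ/Q)² = Σ (nᵢ · δxᵢ/xᵢ)².
  (1·δa/a)² = (1×0.0511)² = 0.00261;  (1·δq/q)² = (1×0.0372)² = 0.00139;  (-3·δx/x)² = (-3×0.0980)² = 0.0864;  (2·δz/z)² = (2×0.0317)² = 0.00403;  (1·δw/w)² = (1×0.0624)² = 0.00390
δQ/Q = √(0.0983) = 0.314
Q = 2.47, so δQ = 0.314 × 2.47 = 0.776.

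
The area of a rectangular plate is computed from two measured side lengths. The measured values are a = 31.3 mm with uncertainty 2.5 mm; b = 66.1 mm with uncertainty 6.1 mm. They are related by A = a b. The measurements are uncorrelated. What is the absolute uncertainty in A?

253 mm^2

A is a product of powers, so relative uncertainties combine in quadrature:
  (1·δa/a)² = (1×0.0799)² = 0.00638;  (1·δb/b)² = (1×0.0923)² = 0.00852
δA/A = √(0.0149) = 0.122
A = 2070 mm^2, so δA = 0.122 × 2070 = 253 mm^2.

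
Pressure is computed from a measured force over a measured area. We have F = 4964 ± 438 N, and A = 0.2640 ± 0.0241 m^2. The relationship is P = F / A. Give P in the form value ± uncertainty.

18800 ± 2390 Pa

Relative error in a monomial: (δP/P)² = Σ (nᵢ · δxᵢ/xᵢ)².
  (1·δF/F)² = (1×0.0882)² = 0.00779;  (-1·δA/A)² = (-1×0.0913)² = 0.00833
δP/P = √(0.0161) = 0.127
P = 18800 Pa, so δP = 0.127 × 18800 = 2390 Pa.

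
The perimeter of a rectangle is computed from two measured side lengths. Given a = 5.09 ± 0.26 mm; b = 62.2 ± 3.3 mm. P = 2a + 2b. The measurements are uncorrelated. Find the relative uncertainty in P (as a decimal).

0.0492

Each term contributes (cᵢ δxᵢ)² to (δP)²:
  (2·δa)² = 0.270;  (2·δb)² = 43.6
δP = √(43.8) = 6.62 mm
P = 135 mm, so δP/P = 6.62/135 = 0.0492.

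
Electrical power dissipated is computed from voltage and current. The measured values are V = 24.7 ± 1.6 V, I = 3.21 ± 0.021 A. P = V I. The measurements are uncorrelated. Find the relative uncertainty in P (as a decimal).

0.0651

For a monomial P ∝ V, I, fractional errors add in quadrature:
  (1·δV/V)² = (1×0.0648)² = 0.00420;  (1·δI/I)² = (1×0.00654)² = 4.28e-05
δP/P = √(0.00424) = 0.0651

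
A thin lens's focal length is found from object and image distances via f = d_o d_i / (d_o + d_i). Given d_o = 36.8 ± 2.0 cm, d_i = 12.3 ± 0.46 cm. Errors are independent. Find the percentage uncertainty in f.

∂f/∂d_o = (d_i/(d_o+d_i))² = 0.0628;  ∂f/∂d_i = (d_o/(d_o+d_i))² = 0.562
δf = √((∂f/∂d_o · δd_o)² + (∂f/∂d_i · δd_i)²) = √(0.0158 + 0.0668) = 0.287 cm
f = 9.22 cm, so δf/f = 0.287/9.22 = 0.0312.

3.12%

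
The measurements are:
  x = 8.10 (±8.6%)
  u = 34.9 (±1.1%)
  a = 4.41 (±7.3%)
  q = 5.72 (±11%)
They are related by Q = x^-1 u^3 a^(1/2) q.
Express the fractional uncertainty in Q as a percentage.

Products/powers → add relative errors in quadrature, weighted by exponent:
  (-1·δx/x)² = (-1×0.0860)² = 0.00740;  (3·δu/u)² = (3×0.0110)² = 0.00109;  (½·δa/a)² = (0.5×0.0730)² = 0.00133;  (1·δq/q)² = (1×0.110)² = 0.0121
δQ/Q = √(0.0219) = 0.148

14.8%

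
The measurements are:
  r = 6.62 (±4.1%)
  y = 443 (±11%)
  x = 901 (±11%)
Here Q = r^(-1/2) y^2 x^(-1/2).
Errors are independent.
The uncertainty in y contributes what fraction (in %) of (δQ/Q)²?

93.4%

(δQ/Q)² = (−½·δr/r)² + (2·δy/y)² + (−½·δx/x)²
  r term: (-0.5×0.0410)² = 0.000420
  y term: (2×0.110)² = 0.0484
  x term: (-0.5×0.110)² = 0.00302
Total = 0.0518. Share from y = 0.0484/0.0518 = 0.934.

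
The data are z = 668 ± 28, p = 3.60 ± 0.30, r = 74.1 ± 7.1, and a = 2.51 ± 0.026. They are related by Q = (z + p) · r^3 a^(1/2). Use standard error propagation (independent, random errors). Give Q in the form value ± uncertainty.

(4.33 ± 1.26) × 10^8

Let u = z + p = 672. δu = √(δz² + δp²) = √(784 + 0.0900) = 28.0, so δu/u = 0.0417.
Q is then a monomial in u, r, a:
δQ/Q = √((δu/u)² + (3·δr/r)² + (½·δa/a)²) = √(0.00174 + 0.0826 + 2.68e-05) = 0.291
Q = 4.33e+08, so δQ = 0.291 × 4.33e+08 = 1.26e+08.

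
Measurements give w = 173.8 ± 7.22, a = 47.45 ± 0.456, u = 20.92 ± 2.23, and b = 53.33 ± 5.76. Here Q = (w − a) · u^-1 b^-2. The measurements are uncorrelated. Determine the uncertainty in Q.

Let h = w − a = 126.4. δh = √(δw² + δa²) = √(52.1 + 0.208) = 7.23, so δh/h = 0.0573.
Q is then a monomial in h, u, b:
δQ/Q = √((δh/h)² + (-1·δu/u)² + (-2·δb/b)²) = √(0.00328 + 0.0114 + 0.0467) = 0.248
Q = 0.002124, so δQ = 0.248 × 0.002124 = 0.000526.

0.000526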